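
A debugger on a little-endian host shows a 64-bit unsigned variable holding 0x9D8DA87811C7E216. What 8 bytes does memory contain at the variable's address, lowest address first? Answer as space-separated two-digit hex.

Split into bytes (most-significant first): 9D 8D A8 78 11 C7 E2 16.
Little-endian: lowest address holds the least-significant byte.
So at ascending addresses the bytes are 16 E2 C7 11 78 A8 8D 9D.

16 E2 C7 11 78 A8 8D 9D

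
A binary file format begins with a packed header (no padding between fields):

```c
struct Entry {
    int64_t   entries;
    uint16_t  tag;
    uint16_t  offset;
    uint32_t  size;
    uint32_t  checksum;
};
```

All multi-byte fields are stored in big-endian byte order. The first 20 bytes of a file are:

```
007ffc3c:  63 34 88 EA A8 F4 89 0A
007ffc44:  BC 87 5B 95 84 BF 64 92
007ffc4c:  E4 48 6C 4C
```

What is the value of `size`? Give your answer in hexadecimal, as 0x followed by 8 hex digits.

0x84BF6492

`size` follows `entries` (8 B), `tag` (2 B), `offset` (2 B), so it starts at offset 8 + 2 + 2 = 12 and occupies 4 bytes.
Bytes at offsets 12..15: 84 BF 64 92.
Big-endian stores the most-significant byte at the lowest address.
The bytes are already most-significant first: 0x84BF6492.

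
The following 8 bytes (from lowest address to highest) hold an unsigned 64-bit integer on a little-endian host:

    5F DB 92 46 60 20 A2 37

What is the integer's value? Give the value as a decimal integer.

4008802216186141535

In little-endian order the low byte comes first in memory.
Reassemble most-significant byte first: 37 A2 20 60 46 92 DB 5F → 0x37A220604692DB5F.
0x37A220604692DB5F = 4008802216186141535.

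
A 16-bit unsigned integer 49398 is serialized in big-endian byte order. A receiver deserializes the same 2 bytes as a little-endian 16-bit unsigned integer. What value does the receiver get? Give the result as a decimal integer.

63168

49398 in 16-bit hexadecimal is 0xC0F6.
Stored big-endian, the bytes at ascending addresses are C0 F6.
Read back as little-endian, the first byte is least significant, giving 0xF6C0.
0xF6C0 = 63168.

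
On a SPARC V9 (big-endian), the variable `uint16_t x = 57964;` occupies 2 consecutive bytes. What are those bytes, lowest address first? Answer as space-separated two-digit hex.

57964 in hexadecimal, padded to 16 bits, is 0xE26C.
Split into bytes (most-significant first): E2 6C.
Big-endian: lowest address holds the most-significant byte.
So the memory order matches the most-significant-first order: E2 6C.

E2 6C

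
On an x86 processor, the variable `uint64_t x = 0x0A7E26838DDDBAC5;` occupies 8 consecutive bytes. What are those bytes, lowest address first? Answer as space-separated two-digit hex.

Split into bytes (most-significant first): 0A 7E 26 83 8D DD BA C5.
Little-endian: lowest address holds the least-significant byte.
So at ascending addresses the bytes are C5 BA DD 8D 83 26 7E 0A.

C5 BA DD 8D 83 26 7E 0A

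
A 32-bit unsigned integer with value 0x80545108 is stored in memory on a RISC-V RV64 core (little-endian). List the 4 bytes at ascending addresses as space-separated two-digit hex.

08 51 54 80

Split into bytes (most-significant first): 80 54 51 08.
Little-endian: lowest address holds the least-significant byte.
So at ascending addresses the bytes are 08 51 54 80.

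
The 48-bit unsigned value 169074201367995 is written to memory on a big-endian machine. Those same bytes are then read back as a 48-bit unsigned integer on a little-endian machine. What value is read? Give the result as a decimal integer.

169074201367995 in 48-bit hexadecimal is 0x99C5A7B695BB.
Stored big-endian, the bytes at ascending addresses are 99 C5 A7 B6 95 BB.
Read back as little-endian, the first byte is least significant, giving 0xBB95B6A7C599.
0xBB95B6A7C599 = 206251688969625.

206251688969625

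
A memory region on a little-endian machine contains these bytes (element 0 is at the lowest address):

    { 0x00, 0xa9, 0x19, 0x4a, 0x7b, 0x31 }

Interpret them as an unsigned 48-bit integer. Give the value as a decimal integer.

Little-endian: lowest address holds the least-significant byte.
Reassemble most-significant byte first: 31 7B 4A 19 A9 00 → 0x317B4A19A900.
0x317B4A19A900 = 54405593934080.

54405593934080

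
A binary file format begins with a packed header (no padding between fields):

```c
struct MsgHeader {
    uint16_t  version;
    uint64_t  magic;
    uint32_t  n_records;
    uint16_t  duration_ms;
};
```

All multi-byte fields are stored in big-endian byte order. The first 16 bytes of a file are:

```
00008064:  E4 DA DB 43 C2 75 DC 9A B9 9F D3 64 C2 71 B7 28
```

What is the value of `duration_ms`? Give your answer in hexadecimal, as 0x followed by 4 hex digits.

`duration_ms` follows `version` (2 B), `magic` (8 B), `n_records` (4 B), so it starts at offset 2 + 8 + 4 = 14 and occupies 2 bytes.
Bytes at offsets 14..15: B7 28.
Big-endian stores the most-significant byte at the lowest address.
The bytes are already most-significant first: 0xB728.

0xB728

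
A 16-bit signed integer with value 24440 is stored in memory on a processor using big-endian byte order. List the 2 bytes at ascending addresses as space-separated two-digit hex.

24440 in hexadecimal, padded to 16 bits, is 0x5F78.
Split into bytes (most-significant first): 5F 78.
Big-endian stores the most-significant byte at the lowest address.
So the memory order matches the most-significant-first order: 5F 78.

5F 78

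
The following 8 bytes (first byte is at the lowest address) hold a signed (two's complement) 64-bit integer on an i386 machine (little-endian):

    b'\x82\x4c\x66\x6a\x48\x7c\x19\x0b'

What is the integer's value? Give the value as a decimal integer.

Little-endian stores the least-significant byte at the lowest address.
Reassemble most-significant byte first: 0B 19 7C 48 6A 66 4C 82 → 0x0B197C486A664C82.
0x0B197C486A664C82 = 799807059299552386.

799807059299552386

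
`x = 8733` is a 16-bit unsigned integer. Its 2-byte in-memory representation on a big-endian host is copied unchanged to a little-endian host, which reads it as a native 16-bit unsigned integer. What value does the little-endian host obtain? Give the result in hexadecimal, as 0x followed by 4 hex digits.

0x1D22

8733 in 16-bit hexadecimal is 0x221D.
Stored big-endian, the bytes at ascending addresses are 22 1D.
Read back as little-endian, the first byte is least significant, giving 0x1D22.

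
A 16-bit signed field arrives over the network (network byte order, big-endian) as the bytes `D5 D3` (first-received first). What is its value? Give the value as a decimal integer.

Big-endian: lowest address holds the most-significant byte.
The bytes are already most-significant first: 0xD5D3.
Top bit is set, so as a signed 16-bit value this is 0xD5D3 − 2^16 = -10797.

-10797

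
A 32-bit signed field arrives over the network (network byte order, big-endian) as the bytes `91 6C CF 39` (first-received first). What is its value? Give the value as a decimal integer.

In big-endian order the high byte comes first in memory.
The bytes are already most-significant first: 0x916CCF39.
Top bit is set, so as a signed 32-bit value this is 0x916CCF39 − 2^32 = -1855140039.

-1855140039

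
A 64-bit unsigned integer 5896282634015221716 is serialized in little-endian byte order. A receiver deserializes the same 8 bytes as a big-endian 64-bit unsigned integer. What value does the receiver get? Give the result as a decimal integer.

5896282634015221716 in 64-bit hexadecimal is 0x51D3CDD0D7C827D4.
Stored little-endian, the bytes at ascending addresses are D4 27 C8 D7 D0 CD D3 51.
Read back as big-endian, the last byte is least significant, giving 0xD427C8D7D0CDD351.
0xD427C8D7D0CDD351 = 15287408289379111761.

15287408289379111761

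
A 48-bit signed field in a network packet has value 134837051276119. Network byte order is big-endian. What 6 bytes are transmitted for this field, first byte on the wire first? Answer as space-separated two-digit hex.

134837051276119 in hexadecimal, padded to 48 bits, is 0x7AA2328B3B57.
Split into bytes (most-significant first): 7A A2 32 8B 3B 57.
In big-endian order the high byte comes first in memory.
So the memory order matches the most-significant-first order: 7A A2 32 8B 3B 57.

7A A2 32 8B 3B 57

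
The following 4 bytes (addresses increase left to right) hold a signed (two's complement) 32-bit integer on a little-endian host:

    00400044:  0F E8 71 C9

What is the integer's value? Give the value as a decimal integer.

-915281905

Little-endian: lowest address holds the least-significant byte.
Reassemble most-significant byte first: C9 71 E8 0F → 0xC971E80F.
Top bit is set, so as a signed 32-bit value this is 0xC971E80F − 2^32 = -915281905.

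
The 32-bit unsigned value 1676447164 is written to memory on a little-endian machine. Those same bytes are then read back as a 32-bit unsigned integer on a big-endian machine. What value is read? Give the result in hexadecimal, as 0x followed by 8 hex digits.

1676447164 in 32-bit hexadecimal is 0x63EC8DBC.
Stored little-endian, the bytes at ascending addresses are BC 8D EC 63.
Read back as big-endian, the last byte is least significant, giving 0xBC8DEC63.

0xBC8DEC63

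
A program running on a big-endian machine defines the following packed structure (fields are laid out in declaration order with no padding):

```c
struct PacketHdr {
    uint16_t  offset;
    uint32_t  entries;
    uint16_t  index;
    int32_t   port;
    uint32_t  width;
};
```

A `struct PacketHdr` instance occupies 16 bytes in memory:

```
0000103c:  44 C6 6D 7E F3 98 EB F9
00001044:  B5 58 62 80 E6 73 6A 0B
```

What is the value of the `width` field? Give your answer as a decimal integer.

`width` follows `offset` (2 B), `entries` (4 B), `index` (2 B), `port` (4 B), so it starts at offset 2 + 4 + 2 + 4 = 12 and occupies 4 bytes.
Bytes at offsets 12..15: E6 73 6A 0B.
Big-endian: lowest address holds the most-significant byte.
The bytes are already most-significant first: 0xE6736A0B.
0xE6736A0B = 3866323467.

3866323467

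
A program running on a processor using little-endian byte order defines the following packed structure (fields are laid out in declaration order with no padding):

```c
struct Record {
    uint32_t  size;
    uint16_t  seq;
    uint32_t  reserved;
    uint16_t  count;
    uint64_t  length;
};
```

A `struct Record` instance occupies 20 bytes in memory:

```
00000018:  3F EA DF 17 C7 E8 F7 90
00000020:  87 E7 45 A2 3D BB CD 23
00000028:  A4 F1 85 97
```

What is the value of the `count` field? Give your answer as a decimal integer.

`count` follows `size` (4 B), `seq` (2 B), `reserved` (4 B), so it starts at offset 4 + 2 + 4 = 10 and occupies 2 bytes.
Bytes at offsets 10..11: 45 A2.
Little-endian stores the least-significant byte at the lowest address.
Reassemble most-significant byte first: A2 45 → 0xA245.
0xA245 = 41541.

41541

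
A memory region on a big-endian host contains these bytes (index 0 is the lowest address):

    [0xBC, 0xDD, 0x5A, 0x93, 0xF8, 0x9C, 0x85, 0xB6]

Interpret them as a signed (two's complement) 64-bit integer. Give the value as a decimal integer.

-4837610833148344906

In big-endian order the high byte comes first in memory.
The bytes are already most-significant first: 0xBCDD5A93F89C85B6.
Top bit is set, so as a signed 64-bit value this is 0xBCDD5A93F89C85B6 − 2^64 = -4837610833148344906.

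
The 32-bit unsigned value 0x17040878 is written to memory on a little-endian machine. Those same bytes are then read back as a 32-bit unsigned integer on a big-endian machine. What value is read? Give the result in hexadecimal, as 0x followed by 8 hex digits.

0x78080417

Stored little-endian, the bytes at ascending addresses are 78 08 04 17.
Read back as big-endian, the last byte is least significant, giving 0x78080417.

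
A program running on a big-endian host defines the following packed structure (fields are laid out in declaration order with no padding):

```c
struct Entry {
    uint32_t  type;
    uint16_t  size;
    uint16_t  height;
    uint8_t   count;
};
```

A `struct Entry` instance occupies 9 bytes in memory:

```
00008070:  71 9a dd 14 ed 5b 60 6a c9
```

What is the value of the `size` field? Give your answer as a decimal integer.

60763

`size` follows `type` (4 bytes), so it starts at byte offset 4 and occupies 2 bytes.
Bytes at offsets 4..5: ED 5B.
Big-endian stores the most-significant byte at the lowest address.
The bytes are already most-significant first: 0xED5B.
0xED5B = 60763.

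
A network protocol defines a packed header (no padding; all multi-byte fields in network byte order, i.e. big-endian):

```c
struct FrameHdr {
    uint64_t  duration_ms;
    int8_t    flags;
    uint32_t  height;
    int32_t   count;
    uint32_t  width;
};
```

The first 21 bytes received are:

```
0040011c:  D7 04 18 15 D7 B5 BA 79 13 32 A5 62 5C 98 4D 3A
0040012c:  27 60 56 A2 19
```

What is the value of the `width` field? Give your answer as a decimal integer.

1616290329

`width` follows `duration_ms` (8 B), `flags` (1 B), `height` (4 B), `count` (4 B), so it starts at offset 8 + 1 + 4 + 4 = 17 and occupies 4 bytes.
Bytes at offsets 17..20: 60 56 A2 19.
Big-endian stores the most-significant byte at the lowest address.
The bytes are already most-significant first: 0x6056A219.
0x6056A219 = 1616290329.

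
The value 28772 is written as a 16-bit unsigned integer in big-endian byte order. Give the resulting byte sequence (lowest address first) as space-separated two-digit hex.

28772 in hexadecimal, padded to 16 bits, is 0x7064.
Split into bytes (most-significant first): 70 64.
Big-endian stores the most-significant byte at the lowest address.
So the memory order matches the most-significant-first order: 70 64.

70 64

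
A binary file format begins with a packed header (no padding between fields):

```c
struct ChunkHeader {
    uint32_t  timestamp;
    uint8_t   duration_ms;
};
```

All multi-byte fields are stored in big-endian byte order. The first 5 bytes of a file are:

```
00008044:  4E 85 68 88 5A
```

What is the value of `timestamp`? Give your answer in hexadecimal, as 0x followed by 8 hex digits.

0x4E856888

`timestamp` is the first field, at byte offset 0, occupying 4 bytes.
Bytes at offsets 0..3: 4E 85 68 88.
In big-endian order the high byte comes first in memory.
The bytes are already most-significant first: 0x4E856888.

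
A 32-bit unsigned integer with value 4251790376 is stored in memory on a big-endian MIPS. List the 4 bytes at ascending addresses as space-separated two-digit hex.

4251790376 in hexadecimal, padded to 32 bits, is 0xFD6D2C28.
Split into bytes (most-significant first): FD 6D 2C 28.
In big-endian order the high byte comes first in memory.
So the memory order matches the most-significant-first order: FD 6D 2C 28.

FD 6D 2C 28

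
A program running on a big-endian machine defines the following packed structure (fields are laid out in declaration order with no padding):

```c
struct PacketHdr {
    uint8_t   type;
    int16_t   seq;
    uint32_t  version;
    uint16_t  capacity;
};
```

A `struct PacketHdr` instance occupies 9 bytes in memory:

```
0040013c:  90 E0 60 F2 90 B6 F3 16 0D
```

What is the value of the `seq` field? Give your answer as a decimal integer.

-8096

`seq` follows `type` (1 byte), so it starts at byte offset 1 and occupies 2 bytes.
Bytes at offsets 1..2: E0 60.
In big-endian order the high byte comes first in memory.
The bytes are already most-significant first: 0xE060.
Top bit is set, so as a signed 16-bit value this is 0xE060 − 2^16 = -8096.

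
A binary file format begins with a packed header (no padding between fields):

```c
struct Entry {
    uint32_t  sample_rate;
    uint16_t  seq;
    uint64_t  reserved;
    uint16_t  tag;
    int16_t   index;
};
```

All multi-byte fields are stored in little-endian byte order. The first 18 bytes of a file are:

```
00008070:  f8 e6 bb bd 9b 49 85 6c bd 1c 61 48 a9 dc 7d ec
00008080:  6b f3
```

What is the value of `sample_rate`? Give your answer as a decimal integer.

3183208184

`sample_rate` is the first field, at byte offset 0, occupying 4 bytes.
Bytes at offsets 0..3: F8 E6 BB BD.
Little-endian: lowest address holds the least-significant byte.
Reassemble most-significant byte first: BD BB E6 F8 → 0xBDBBE6F8.
0xBDBBE6F8 = 3183208184.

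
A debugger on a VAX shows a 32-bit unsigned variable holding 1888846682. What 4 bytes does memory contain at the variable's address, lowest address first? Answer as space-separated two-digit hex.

5A 83 95 70

1888846682 in hexadecimal, padded to 32 bits, is 0x7095835A.
Split into bytes (most-significant first): 70 95 83 5A.
Little-endian stores the least-significant byte at the lowest address.
So at ascending addresses the bytes are 5A 83 95 70.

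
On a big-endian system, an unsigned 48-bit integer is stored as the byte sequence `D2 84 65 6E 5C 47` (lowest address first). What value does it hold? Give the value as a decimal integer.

231466079247431

Big-endian stores the most-significant byte at the lowest address.
The bytes are already most-significant first: 0xD284656E5C47.
0xD284656E5C47 = 231466079247431.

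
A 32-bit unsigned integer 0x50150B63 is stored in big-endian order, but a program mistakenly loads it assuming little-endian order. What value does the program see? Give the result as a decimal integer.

Stored big-endian, the bytes at ascending addresses are 50 15 0B 63.
Read back as little-endian, the first byte is least significant, giving 0x630B1550.
0x630B1550 = 1661670736.

1661670736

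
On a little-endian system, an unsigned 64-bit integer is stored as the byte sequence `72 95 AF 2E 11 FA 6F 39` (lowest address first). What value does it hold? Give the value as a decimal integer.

4138801534281422194

In little-endian order the low byte comes first in memory.
Reassemble most-significant byte first: 39 6F FA 11 2E AF 95 72 → 0x396FFA112EAF9572.
0x396FFA112EAF9572 = 4138801534281422194.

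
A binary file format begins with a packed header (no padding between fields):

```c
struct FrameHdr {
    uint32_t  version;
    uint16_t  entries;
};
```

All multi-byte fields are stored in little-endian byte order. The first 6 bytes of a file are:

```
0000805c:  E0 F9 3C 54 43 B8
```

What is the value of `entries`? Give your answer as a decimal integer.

47171

`entries` follows `version` (4 bytes), so it starts at byte offset 4 and occupies 2 bytes.
Bytes at offsets 4..5: 43 B8.
Little-endian stores the least-significant byte at the lowest address.
Reassemble most-significant byte first: B8 43 → 0xB843.
0xB843 = 47171.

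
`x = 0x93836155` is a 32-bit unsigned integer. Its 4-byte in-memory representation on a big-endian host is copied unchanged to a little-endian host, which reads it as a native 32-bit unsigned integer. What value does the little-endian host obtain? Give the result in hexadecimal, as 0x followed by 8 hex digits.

0x55618393

Stored big-endian, the bytes at ascending addresses are 93 83 61 55.
Read back as little-endian, the first byte is least significant, giving 0x55618393.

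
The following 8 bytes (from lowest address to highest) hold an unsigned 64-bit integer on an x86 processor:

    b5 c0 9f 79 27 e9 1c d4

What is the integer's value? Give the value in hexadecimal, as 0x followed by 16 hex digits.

0xD41CE927799FC0B5

Little-endian: lowest address holds the least-significant byte.
Reassemble most-significant byte first: D4 1C E9 27 79 9F C0 B5 → 0xD41CE927799FC0B5.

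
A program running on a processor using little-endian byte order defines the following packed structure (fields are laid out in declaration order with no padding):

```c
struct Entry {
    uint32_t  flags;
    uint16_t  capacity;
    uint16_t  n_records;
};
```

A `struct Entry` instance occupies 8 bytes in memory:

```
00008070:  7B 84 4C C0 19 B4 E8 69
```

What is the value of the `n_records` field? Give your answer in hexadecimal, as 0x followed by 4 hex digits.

`n_records` follows `flags` (4 B), `capacity` (2 B), so it starts at offset 4 + 2 = 6 and occupies 2 bytes.
Bytes at offsets 6..7: E8 69.
Little-endian stores the least-significant byte at the lowest address.
Reassemble most-significant byte first: 69 E8 → 0x69E8.

0x69E8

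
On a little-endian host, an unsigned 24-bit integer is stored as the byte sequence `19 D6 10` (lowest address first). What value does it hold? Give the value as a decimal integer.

Little-endian stores the least-significant byte at the lowest address.
Reassemble most-significant byte first: 10 D6 19 → 0x10D619.
0x10D619 = 1103385.

1103385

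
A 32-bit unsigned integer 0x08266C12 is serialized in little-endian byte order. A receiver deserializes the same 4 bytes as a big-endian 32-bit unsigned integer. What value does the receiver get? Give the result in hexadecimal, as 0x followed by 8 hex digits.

0x126C2608

Stored little-endian, the bytes at ascending addresses are 12 6C 26 08.
Read back as big-endian, the last byte is least significant, giving 0x126C2608.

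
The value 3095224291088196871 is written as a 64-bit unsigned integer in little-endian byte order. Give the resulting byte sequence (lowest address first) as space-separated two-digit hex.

3095224291088196871 in hexadecimal, padded to 64 bits, is 0x2AF47217F278E507.
Split into bytes (most-significant first): 2A F4 72 17 F2 78 E5 07.
In little-endian order the low byte comes first in memory.
So at ascending addresses the bytes are 07 E5 78 F2 17 72 F4 2A.

07 E5 78 F2 17 72 F4 2A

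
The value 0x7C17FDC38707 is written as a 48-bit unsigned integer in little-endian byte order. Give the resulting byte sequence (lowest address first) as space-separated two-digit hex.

07 87 C3 FD 17 7C

Split into bytes (most-significant first): 7C 17 FD C3 87 07.
Little-endian: lowest address holds the least-significant byte.
So at ascending addresses the bytes are 07 87 C3 FD 17 7C.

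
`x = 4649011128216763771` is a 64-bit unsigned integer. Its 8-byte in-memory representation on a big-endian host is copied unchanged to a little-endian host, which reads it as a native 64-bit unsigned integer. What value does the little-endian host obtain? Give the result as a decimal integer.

4649011128216763771 in 64-bit hexadecimal is 0x40849AFD5632BD7B.
Stored big-endian, the bytes at ascending addresses are 40 84 9A FD 56 32 BD 7B.
Read back as little-endian, the first byte is least significant, giving 0x7BBD3256FD9A8440.
0x7BBD3256FD9A8440 = 8916338186466788416.

8916338186466788416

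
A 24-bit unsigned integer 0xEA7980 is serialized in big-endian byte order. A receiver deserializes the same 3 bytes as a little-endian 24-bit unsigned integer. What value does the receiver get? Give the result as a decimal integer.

Stored big-endian, the bytes at ascending addresses are EA 79 80.
Read back as little-endian, the first byte is least significant, giving 0x8079EA.
0x8079EA = 8419818.

8419818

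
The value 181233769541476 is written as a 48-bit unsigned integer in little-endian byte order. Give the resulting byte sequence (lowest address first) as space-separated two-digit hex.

64 6F 74 C6 D4 A4

181233769541476 in hexadecimal, padded to 48 bits, is 0xA4D4C6746F64.
Split into bytes (most-significant first): A4 D4 C6 74 6F 64.
Little-endian stores the least-significant byte at the lowest address.
So at ascending addresses the bytes are 64 6F 74 C6 D4 A4.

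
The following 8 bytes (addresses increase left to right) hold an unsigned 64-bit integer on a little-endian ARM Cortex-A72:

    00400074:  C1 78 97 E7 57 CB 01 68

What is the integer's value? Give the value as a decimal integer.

In little-endian order the low byte comes first in memory.
Reassemble most-significant byte first: 68 01 CB 57 E7 97 78 C1 → 0x6801CB57E79778C1.
0x6801CB57E79778C1 = 7494494833329273025.

7494494833329273025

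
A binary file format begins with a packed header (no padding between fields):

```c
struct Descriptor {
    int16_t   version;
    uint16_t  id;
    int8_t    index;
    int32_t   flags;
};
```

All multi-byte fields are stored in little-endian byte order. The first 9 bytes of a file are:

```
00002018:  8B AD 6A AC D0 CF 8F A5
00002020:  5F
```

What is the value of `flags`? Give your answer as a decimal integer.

`flags` follows `version` (2 B), `id` (2 B), `index` (1 B), so it starts at offset 2 + 2 + 1 = 5 and occupies 4 bytes.
Bytes at offsets 5..8: CF 8F A5 5F.
Little-endian stores the least-significant byte at the lowest address.
Reassemble most-significant byte first: 5F A5 8F CF → 0x5FA58FCF.
0x5FA58FCF = 1604685775.

1604685775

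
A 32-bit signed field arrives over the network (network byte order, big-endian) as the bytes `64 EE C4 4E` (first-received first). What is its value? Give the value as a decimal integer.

Big-endian: lowest address holds the most-significant byte.
The bytes are already most-significant first: 0x64EEC44E.
0x64EEC44E = 1693369422.

1693369422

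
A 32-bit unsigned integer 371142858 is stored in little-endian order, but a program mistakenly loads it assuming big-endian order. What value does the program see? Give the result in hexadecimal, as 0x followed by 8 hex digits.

0xCA301F16

371142858 in 32-bit hexadecimal is 0x161F30CA.
Stored little-endian, the bytes at ascending addresses are CA 30 1F 16.
Read back as big-endian, the last byte is least significant, giving 0xCA301F16.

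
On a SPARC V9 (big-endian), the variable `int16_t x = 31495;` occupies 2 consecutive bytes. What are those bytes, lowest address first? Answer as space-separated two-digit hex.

7B 07

31495 in hexadecimal, padded to 16 bits, is 0x7B07.
Split into bytes (most-significant first): 7B 07.
Big-endian stores the most-significant byte at the lowest address.
So the memory order matches the most-significant-first order: 7B 07.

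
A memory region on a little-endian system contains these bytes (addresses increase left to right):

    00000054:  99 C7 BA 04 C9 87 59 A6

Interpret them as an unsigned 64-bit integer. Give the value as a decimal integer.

In little-endian order the low byte comes first in memory.
Reassemble most-significant byte first: A6 59 87 C9 04 BA C7 99 → 0xA65987C904BAC799.
0xA65987C904BAC799 = 11986761180660811673.

11986761180660811673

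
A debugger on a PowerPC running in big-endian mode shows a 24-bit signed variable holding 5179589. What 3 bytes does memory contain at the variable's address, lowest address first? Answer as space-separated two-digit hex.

4F 08 C5

5179589 in hexadecimal, padded to 24 bits, is 0x4F08C5.
Split into bytes (most-significant first): 4F 08 C5.
Big-endian stores the most-significant byte at the lowest address.
So the memory order matches the most-significant-first order: 4F 08 C5.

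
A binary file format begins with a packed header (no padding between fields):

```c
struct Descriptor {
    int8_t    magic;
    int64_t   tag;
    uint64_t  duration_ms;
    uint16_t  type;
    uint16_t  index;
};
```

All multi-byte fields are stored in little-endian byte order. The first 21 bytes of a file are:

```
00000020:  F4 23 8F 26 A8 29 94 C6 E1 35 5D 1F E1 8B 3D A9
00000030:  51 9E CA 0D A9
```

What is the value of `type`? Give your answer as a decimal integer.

51870

`type` follows `magic` (1 B), `tag` (8 B), `duration_ms` (8 B), so it starts at offset 1 + 8 + 8 = 17 and occupies 2 bytes.
Bytes at offsets 17..18: 9E CA.
Little-endian: lowest address holds the least-significant byte.
Reassemble most-significant byte first: CA 9E → 0xCA9E.
0xCA9E = 51870.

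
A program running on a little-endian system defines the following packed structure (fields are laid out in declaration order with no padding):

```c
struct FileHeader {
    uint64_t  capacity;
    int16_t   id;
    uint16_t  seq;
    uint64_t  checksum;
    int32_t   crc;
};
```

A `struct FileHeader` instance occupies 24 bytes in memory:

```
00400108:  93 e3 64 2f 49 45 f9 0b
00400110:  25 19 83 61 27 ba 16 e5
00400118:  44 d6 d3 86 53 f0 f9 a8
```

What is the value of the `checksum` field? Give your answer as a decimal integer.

`checksum` follows `capacity` (8 B), `id` (2 B), `seq` (2 B), so it starts at offset 8 + 2 + 2 = 12 and occupies 8 bytes.
Bytes at offsets 12..19: 27 BA 16 E5 44 D6 D3 86.
Little-endian: lowest address holds the least-significant byte.
Reassemble most-significant byte first: 86 D3 D6 44 E5 16 BA 27 → 0x86D3D644E516BA27.
0x86D3D644E516BA27 = 9715344412557883943.

9715344412557883943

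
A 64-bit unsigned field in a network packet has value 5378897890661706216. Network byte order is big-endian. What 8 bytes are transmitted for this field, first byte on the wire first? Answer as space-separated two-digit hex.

4A A5 AF 22 07 FD 29 E8

5378897890661706216 in hexadecimal, padded to 64 bits, is 0x4AA5AF2207FD29E8.
Split into bytes (most-significant first): 4A A5 AF 22 07 FD 29 E8.
In big-endian order the high byte comes first in memory.
So the memory order matches the most-significant-first order: 4A A5 AF 22 07 FD 29 E8.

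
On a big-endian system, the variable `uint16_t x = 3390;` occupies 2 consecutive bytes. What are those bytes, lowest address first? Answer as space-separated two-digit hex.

3390 in hexadecimal, padded to 16 bits, is 0x0D3E.
Split into bytes (most-significant first): 0D 3E.
Big-endian stores the most-significant byte at the lowest address.
So the memory order matches the most-significant-first order: 0D 3E.

0D 3E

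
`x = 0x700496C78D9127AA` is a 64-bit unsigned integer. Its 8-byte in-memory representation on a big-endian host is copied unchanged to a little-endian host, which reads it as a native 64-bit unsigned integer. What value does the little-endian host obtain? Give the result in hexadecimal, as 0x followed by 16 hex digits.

Stored big-endian, the bytes at ascending addresses are 70 04 96 C7 8D 91 27 AA.
Read back as little-endian, the first byte is least significant, giving 0xAA27918DC7960470.

0xAA27918DC7960470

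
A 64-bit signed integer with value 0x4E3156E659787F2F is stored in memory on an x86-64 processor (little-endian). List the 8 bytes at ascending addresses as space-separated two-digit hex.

2F 7F 78 59 E6 56 31 4E

Split into bytes (most-significant first): 4E 31 56 E6 59 78 7F 2F.
In little-endian order the low byte comes first in memory.
So at ascending addresses the bytes are 2F 7F 78 59 E6 56 31 4E.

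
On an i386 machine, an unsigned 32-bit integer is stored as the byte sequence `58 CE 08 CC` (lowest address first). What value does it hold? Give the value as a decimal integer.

Little-endian: lowest address holds the least-significant byte.
Reassemble most-significant byte first: CC 08 CE 58 → 0xCC08CE58.
0xCC08CE58 = 3423129176.

3423129176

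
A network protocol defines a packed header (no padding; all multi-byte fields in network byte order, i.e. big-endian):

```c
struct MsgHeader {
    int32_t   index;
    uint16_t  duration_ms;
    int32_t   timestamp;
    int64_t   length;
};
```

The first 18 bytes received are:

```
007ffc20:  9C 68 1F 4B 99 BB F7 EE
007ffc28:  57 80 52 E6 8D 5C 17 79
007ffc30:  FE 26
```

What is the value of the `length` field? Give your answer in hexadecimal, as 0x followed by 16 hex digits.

`length` follows `index` (4 B), `duration_ms` (2 B), `timestamp` (4 B), so it starts at offset 4 + 2 + 4 = 10 and occupies 8 bytes.
Bytes at offsets 10..17: 52 E6 8D 5C 17 79 FE 26.
Big-endian stores the most-significant byte at the lowest address.
The bytes are already most-significant first: 0x52E68D5C1779FE26.

0x52E68D5C1779FE26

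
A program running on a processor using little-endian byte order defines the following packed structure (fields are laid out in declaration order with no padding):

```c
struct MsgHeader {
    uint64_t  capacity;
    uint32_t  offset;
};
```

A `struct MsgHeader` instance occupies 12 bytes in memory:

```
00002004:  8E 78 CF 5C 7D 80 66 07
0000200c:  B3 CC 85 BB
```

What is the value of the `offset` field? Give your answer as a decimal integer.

3146108083

`offset` follows `capacity` (8 bytes), so it starts at byte offset 8 and occupies 4 bytes.
Bytes at offsets 8..11: B3 CC 85 BB.
Little-endian stores the least-significant byte at the lowest address.
Reassemble most-significant byte first: BB 85 CC B3 → 0xBB85CCB3.
0xBB85CCB3 = 3146108083.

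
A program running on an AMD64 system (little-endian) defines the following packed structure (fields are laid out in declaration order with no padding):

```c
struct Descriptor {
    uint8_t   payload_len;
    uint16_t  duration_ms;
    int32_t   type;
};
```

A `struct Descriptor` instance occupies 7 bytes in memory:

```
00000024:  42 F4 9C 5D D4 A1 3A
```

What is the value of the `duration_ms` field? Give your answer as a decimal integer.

40180

`duration_ms` follows `payload_len` (1 byte), so it starts at byte offset 1 and occupies 2 bytes.
Bytes at offsets 1..2: F4 9C.
Little-endian stores the least-significant byte at the lowest address.
Reassemble most-significant byte first: 9C F4 → 0x9CF4.
0x9CF4 = 40180.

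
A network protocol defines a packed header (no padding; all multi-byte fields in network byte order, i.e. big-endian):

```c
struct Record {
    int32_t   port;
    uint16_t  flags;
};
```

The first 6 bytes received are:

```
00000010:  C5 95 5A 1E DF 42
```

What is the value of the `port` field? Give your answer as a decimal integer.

`port` is the first field, at byte offset 0, occupying 4 bytes.
Bytes at offsets 0..3: C5 95 5A 1E.
Big-endian: lowest address holds the most-significant byte.
The bytes are already most-significant first: 0xC5955A1E.
Top bit is set, so as a signed 32-bit value this is 0xC5955A1E − 2^32 = -980067810.

-980067810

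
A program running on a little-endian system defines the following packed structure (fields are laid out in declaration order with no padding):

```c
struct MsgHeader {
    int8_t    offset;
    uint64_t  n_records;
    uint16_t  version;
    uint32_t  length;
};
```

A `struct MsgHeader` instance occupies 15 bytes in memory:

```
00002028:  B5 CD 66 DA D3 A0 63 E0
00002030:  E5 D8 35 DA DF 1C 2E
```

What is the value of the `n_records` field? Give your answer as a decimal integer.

16564348971868907213

`n_records` follows `offset` (1 byte), so it starts at byte offset 1 and occupies 8 bytes.
Bytes at offsets 1..8: CD 66 DA D3 A0 63 E0 E5.
In little-endian order the low byte comes first in memory.
Reassemble most-significant byte first: E5 E0 63 A0 D3 DA 66 CD → 0xE5E063A0D3DA66CD.
0xE5E063A0D3DA66CD = 16564348971868907213.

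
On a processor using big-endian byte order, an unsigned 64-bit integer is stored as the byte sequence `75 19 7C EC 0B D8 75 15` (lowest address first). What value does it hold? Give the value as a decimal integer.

8437912730108196117

In big-endian order the high byte comes first in memory.
The bytes are already most-significant first: 0x75197CEC0BD87515.
0x75197CEC0BD87515 = 8437912730108196117.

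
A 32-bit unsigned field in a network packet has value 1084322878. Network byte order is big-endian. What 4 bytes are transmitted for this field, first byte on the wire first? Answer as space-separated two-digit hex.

1084322878 in hexadecimal, padded to 32 bits, is 0x40A1743E.
Split into bytes (most-significant first): 40 A1 74 3E.
Big-endian stores the most-significant byte at the lowest address.
So the memory order matches the most-significant-first order: 40 A1 74 3E.

40 A1 74 3E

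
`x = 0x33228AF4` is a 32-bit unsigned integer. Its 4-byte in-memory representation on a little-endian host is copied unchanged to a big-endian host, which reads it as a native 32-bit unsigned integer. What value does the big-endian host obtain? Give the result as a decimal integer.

4102693427

Stored little-endian, the bytes at ascending addresses are F4 8A 22 33.
Read back as big-endian, the last byte is least significant, giving 0xF48A2233.
0xF48A2233 = 4102693427.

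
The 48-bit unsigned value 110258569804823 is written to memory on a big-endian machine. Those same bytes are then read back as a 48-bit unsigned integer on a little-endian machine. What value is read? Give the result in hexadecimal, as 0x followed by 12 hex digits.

110258569804823 in 48-bit hexadecimal is 0x644792E2FC17.
Stored big-endian, the bytes at ascending addresses are 64 47 92 E2 FC 17.
Read back as little-endian, the first byte is least significant, giving 0x17FCE2924764.

0x17FCE2924764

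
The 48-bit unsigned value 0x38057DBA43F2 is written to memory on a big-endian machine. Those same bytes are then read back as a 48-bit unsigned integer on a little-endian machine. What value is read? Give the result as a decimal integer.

266372705486136

Stored big-endian, the bytes at ascending addresses are 38 05 7D BA 43 F2.
Read back as little-endian, the first byte is least significant, giving 0xF243BA7D0538.
0xF243BA7D0538 = 266372705486136.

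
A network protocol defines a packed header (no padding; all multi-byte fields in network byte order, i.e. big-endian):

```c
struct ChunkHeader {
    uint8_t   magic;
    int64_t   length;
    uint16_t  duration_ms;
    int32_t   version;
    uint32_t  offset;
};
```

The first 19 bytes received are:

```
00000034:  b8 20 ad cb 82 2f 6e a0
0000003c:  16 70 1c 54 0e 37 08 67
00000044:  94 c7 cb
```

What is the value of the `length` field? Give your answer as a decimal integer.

`length` follows `magic` (1 byte), so it starts at byte offset 1 and occupies 8 bytes.
Bytes at offsets 1..8: 20 AD CB 82 2F 6E A0 16.
Big-endian: lowest address holds the most-significant byte.
The bytes are already most-significant first: 0x20ADCB822F6EA016.
0x20ADCB822F6EA016 = 2354761940186603542.

2354761940186603542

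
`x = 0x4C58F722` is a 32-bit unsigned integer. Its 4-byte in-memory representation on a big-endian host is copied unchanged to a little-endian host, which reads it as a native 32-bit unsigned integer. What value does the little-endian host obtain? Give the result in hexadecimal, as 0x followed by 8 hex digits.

Stored big-endian, the bytes at ascending addresses are 4C 58 F7 22.
Read back as little-endian, the first byte is least significant, giving 0x22F7584C.

0x22F7584C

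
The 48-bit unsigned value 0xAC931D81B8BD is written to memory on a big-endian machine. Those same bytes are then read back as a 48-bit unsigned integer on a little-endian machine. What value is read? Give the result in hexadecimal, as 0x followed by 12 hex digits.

0xBDB8811D93AC

Stored big-endian, the bytes at ascending addresses are AC 93 1D 81 B8 BD.
Read back as little-endian, the first byte is least significant, giving 0xBDB8811D93AC.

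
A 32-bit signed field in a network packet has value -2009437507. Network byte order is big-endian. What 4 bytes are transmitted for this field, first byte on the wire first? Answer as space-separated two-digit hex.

88 3A 6A BD

Two's complement of -2009437507 in 32 bits: 2009437507 = 0x77C59543; invert → 0x883A6ABC; add 1 → 0x883A6ABD.
Split into bytes (most-significant first): 88 3A 6A BD.
Big-endian stores the most-significant byte at the lowest address.
So the memory order matches the most-significant-first order: 88 3A 6A BD.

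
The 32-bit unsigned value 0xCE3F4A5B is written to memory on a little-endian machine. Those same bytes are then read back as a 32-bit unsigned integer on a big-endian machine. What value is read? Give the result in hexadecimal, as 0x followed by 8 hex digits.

Stored little-endian, the bytes at ascending addresses are 5B 4A 3F CE.
Read back as big-endian, the last byte is least significant, giving 0x5B4A3FCE.

0x5B4A3FCE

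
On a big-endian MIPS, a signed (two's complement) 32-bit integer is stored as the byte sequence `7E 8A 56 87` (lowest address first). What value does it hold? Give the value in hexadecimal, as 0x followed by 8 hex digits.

In big-endian order the high byte comes first in memory.
The bytes are already most-significant first: 0x7E8A5687.

0x7E8A5687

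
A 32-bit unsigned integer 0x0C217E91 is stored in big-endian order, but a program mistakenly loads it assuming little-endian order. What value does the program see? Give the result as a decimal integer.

Stored big-endian, the bytes at ascending addresses are 0C 21 7E 91.
Read back as little-endian, the first byte is least significant, giving 0x917E210C.
0x917E210C = 2440962316.

2440962316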